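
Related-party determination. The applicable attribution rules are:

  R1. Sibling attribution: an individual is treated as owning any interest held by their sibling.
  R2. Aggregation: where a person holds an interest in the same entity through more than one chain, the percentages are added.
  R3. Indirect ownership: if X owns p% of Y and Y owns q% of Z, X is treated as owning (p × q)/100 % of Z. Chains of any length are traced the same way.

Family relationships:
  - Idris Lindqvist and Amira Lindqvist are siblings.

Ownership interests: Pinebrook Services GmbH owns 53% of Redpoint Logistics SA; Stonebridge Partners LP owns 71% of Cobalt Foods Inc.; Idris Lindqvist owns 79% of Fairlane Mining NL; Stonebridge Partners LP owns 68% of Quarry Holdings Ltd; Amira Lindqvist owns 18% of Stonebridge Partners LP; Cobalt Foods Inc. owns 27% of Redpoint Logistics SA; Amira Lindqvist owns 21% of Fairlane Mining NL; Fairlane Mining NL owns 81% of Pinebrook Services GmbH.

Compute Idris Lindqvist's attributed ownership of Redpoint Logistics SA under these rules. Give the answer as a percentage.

By sibling attribution (R1), Idris Lindqvist is treated as also owning Amira Lindqvist's interest in Fairlane Mining NL, giving 79% + 21% = 100%.
By sibling attribution (R1), Idris Lindqvist is treated as owning Amira Lindqvist's 18% interest in Stonebridge Partners LP.
Chain via Fairlane Mining NL → Pinebrook Services GmbH (R3): 100% × 81% × 53% = 42.93% of Redpoint Logistics SA.
Chain via Stonebridge Partners LP → Cobalt Foods Inc. (R3): 18% × 71% × 27% = 3.4506% of Redpoint Logistics SA.
Aggregating (R2): 42.93% + 3.4506% = 46.3806%.

46.3806%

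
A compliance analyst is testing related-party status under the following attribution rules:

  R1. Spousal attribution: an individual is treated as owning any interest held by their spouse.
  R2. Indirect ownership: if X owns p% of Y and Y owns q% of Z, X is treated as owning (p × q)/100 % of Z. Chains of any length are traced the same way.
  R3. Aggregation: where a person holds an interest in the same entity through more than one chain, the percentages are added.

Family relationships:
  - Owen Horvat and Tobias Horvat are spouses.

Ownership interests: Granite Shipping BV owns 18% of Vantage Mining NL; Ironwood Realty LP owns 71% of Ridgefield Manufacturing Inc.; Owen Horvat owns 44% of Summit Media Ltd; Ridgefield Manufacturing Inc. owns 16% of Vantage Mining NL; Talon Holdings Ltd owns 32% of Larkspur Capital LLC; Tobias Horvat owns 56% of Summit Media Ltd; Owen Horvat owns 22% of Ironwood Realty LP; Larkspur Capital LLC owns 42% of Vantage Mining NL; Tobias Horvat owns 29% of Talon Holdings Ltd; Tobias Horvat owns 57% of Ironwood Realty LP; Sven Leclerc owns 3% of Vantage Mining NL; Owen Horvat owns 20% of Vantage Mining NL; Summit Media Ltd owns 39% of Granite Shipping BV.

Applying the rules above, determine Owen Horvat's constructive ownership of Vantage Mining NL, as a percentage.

39.892%

By spousal attribution (R1), Owen Horvat is treated as also owning Tobias Horvat's interest in Ironwood Realty LP, giving 22% + 57% = 79%.
By spousal attribution (R1), Owen Horvat is treated as also owning Tobias Horvat's interest in Summit Media Ltd, giving 44% + 56% = 100%.
By spousal attribution (R1), Owen Horvat is treated as owning Tobias Horvat's 29% interest in Talon Holdings Ltd.
Chain via Ironwood Realty LP → Ridgefield Manufacturing Inc. (R2): 79% × 71% × 16% = 8.9744% of Vantage Mining NL.
Chain via Summit Media Ltd → Granite Shipping BV (R2): 100% × 39% × 18% = 7.02% of Vantage Mining NL.
Direct interest in Vantage Mining NL: 20%.
Chain via Talon Holdings Ltd → Larkspur Capital LLC (R2): 29% × 32% × 42% = 3.8976% of Vantage Mining NL.
Aggregating (R3): 8.9744% + 7.02% + 20% + 3.8976% = 39.892%.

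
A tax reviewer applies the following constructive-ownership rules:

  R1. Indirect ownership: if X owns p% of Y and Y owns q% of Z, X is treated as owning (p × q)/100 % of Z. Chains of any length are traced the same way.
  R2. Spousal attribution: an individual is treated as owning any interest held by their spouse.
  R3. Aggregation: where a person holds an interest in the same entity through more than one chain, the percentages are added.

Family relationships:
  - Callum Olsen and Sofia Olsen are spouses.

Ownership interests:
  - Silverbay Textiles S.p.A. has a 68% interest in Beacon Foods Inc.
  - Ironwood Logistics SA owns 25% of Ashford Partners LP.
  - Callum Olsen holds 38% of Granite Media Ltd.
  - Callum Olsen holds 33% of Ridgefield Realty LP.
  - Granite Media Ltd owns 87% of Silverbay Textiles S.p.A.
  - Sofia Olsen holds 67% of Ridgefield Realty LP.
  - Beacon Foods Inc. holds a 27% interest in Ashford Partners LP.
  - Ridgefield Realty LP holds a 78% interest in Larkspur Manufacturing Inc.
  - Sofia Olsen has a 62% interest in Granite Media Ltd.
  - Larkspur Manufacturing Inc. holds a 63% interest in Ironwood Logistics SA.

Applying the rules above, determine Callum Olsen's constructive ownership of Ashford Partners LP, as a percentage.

By spousal attribution (R2), Callum Olsen is treated as also owning Sofia Olsen's interest in Ridgefield Realty LP, giving 33% + 67% = 100%.
By spousal attribution (R2), Callum Olsen is treated as also owning Sofia Olsen's interest in Granite Media Ltd, giving 38% + 62% = 100%.
Chain via Ridgefield Realty LP → Larkspur Manufacturing Inc. → Ironwood Logistics SA (R1): 100% × 78% × 63% × 25% = 12.285% of Ashford Partners LP.
Chain via Granite Media Ltd → Silverbay Textiles S.p.A. → Beacon Foods Inc. (R1): 100% × 87% × 68% × 27% = 15.9732% of Ashford Partners LP.
Aggregating (R3): 12.285% + 15.9732% = 28.2582%.

28.2582%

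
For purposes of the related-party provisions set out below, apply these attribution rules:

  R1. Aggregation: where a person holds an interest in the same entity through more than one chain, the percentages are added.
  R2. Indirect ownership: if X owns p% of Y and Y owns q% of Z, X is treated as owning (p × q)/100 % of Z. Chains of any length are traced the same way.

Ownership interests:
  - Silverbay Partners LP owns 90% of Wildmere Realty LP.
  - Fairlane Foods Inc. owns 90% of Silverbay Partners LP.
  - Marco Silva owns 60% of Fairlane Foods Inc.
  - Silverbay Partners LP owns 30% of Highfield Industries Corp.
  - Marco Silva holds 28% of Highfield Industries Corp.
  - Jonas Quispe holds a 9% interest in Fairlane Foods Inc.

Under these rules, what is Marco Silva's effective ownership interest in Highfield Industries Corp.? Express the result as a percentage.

Chain via Fairlane Foods Inc. → Silverbay Partners LP (R2): 60% × 90% × 30% = 16.2% of Highfield Industries Corp.
Direct interest in Highfield Industries Corp: 28%.
Aggregating (R1): 16.2% + 28% = 44.2%.

44.2%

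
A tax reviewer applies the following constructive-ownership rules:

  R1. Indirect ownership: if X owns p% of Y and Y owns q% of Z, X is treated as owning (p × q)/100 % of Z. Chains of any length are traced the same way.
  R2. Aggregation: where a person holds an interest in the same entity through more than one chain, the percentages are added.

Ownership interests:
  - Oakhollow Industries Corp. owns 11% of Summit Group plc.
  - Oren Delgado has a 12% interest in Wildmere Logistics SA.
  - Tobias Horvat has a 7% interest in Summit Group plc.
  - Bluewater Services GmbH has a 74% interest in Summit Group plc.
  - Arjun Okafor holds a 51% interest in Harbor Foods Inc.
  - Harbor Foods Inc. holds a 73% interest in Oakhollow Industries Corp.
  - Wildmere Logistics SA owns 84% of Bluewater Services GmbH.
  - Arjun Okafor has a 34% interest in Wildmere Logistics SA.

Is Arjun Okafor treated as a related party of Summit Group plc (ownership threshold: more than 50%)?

Chain via Wildmere Logistics SA → Bluewater Services GmbH (R1): 34% × 84% × 74% = 21.1344% of Summit Group plc.
Chain via Harbor Foods Inc. → Oakhollow Industries Corp. (R1): 51% × 73% × 11% = 4.0953% of Summit Group plc.
Aggregating (R2): 21.1344% + 4.0953% = 25.2297%.
25.2297% does not exceed the 50% threshold, so Arjun is not a related party to Summit Group plc.

No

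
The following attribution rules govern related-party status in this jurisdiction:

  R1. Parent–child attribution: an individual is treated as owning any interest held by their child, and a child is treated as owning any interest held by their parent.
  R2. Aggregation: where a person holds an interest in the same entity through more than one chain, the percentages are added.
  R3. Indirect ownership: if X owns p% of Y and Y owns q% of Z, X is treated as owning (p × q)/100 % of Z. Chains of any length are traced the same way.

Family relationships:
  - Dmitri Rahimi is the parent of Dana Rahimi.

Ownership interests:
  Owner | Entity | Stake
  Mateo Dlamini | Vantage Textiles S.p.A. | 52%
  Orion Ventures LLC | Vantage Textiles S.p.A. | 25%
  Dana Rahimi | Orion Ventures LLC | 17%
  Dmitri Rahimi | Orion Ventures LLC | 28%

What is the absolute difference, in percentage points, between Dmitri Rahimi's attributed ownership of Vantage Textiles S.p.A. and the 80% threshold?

68.75

By parent–child attribution (R1), Dmitri Rahimi is treated as also owning Dana Rahimi's interest in Orion Ventures LLC, giving 28% + 17% = 45%.
Chain via Orion Ventures LLC (R3): 45% × 25% = 11.25% of Vantage Textiles S.p.A.
11.25% falls short of the 80% threshold by 68.75 percentage points.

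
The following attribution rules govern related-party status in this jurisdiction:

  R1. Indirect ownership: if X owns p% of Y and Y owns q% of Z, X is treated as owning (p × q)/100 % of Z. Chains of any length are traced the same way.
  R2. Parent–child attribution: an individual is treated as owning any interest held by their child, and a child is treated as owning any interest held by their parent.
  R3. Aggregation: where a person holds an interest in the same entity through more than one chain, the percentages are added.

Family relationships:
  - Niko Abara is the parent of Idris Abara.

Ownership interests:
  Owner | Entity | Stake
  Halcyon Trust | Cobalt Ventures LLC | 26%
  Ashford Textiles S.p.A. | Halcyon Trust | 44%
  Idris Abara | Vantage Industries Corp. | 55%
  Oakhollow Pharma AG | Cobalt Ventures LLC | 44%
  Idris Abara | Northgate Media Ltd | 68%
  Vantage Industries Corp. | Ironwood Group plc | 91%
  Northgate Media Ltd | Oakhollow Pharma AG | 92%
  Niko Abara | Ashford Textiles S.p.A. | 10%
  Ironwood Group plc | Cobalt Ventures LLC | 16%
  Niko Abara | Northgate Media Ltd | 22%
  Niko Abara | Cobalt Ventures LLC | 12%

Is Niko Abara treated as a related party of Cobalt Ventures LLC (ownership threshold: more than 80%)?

No

By parent–child attribution (R2), Niko Abara is treated as also owning Idris Abara's interest in Northgate Media Ltd, giving 22% + 68% = 90%.
By parent–child attribution (R2), Niko Abara is treated as owning Idris Abara's 55% interest in Vantage Industries Corp.
Chain via Ashford Textiles S.p.A. → Halcyon Trust (R1): 10% × 44% × 26% = 1.144% of Cobalt Ventures LLC.
Chain via Northgate Media Ltd → Oakhollow Pharma AG (R1): 90% × 92% × 44% = 36.432% of Cobalt Ventures LLC.
Direct interest in Cobalt Ventures LLC: 12%.
Chain via Vantage Industries Corp. → Ironwood Group plc (R1): 55% × 91% × 16% = 8.008% of Cobalt Ventures LLC.
Aggregating (R3): 1.144% + 36.432% + 12% + 8.008% = 57.584%.
57.584% does not exceed the 80% threshold, so Niko is not a related party to Cobalt Ventures LLC.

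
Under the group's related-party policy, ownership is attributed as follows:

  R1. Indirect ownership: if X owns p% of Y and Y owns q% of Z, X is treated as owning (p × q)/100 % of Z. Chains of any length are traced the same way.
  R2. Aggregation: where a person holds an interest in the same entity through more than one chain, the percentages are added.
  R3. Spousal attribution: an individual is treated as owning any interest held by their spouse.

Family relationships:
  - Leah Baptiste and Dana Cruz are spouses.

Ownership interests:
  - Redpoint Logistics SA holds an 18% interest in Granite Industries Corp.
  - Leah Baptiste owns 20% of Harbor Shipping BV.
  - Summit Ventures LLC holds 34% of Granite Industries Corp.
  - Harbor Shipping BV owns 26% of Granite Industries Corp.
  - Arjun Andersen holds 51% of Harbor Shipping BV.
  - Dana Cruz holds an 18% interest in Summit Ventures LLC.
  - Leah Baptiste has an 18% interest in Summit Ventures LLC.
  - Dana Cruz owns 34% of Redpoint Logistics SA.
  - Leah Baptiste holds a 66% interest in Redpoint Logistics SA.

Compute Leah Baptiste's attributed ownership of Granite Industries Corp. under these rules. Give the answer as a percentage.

35.44%

By spousal attribution (R3), Leah Baptiste is treated as also owning Dana Cruz's interest in Redpoint Logistics SA, giving 66% + 34% = 100%.
By spousal attribution (R3), Leah Baptiste is treated as also owning Dana Cruz's interest in Summit Ventures LLC, giving 18% + 18% = 36%.
Chain via Redpoint Logistics SA (R1): 100% × 18% = 18% of Granite Industries Corp.
Chain via Summit Ventures LLC (R1): 36% × 34% = 12.24% of Granite Industries Corp.
Chain via Harbor Shipping BV (R1): 20% × 26% = 5.2% of Granite Industries Corp.
Aggregating (R2): 18% + 12.24% + 5.2% = 35.44%.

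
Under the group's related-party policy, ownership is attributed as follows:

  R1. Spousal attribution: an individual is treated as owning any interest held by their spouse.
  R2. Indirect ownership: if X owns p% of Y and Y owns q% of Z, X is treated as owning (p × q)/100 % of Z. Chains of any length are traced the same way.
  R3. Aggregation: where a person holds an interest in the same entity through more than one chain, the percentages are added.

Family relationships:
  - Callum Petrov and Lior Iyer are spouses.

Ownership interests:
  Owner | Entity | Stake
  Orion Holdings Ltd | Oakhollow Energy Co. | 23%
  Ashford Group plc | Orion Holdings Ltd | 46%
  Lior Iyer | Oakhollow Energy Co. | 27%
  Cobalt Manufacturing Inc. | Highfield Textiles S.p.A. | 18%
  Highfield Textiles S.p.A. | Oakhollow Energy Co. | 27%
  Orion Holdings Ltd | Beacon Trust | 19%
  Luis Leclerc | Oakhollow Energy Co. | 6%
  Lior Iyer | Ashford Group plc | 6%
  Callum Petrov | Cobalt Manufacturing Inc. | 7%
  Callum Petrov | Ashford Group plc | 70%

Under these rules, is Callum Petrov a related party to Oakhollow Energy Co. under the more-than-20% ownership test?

By spousal attribution (R1), Callum Petrov is treated as also owning Lior Iyer's interest in Ashford Group plc, giving 70% + 6% = 76%.
By spousal attribution (R1), Callum Petrov is treated as owning Lior Iyer's 27% interest in Oakhollow Energy Co.
Chain via Cobalt Manufacturing Inc. → Highfield Textiles S.p.A. (R2): 7% × 18% × 27% = 0.3402% of Oakhollow Energy Co.
Chain via Ashford Group plc → Orion Holdings Ltd (R2): 76% × 46% × 23% = 8.0408% of Oakhollow Energy Co.
Direct interest in Oakhollow Energy Co: 27%.
Aggregating (R3): 0.3402% + 8.0408% + 27% = 35.381%.
35.381% exceeds the 20% threshold, so Callum is a related party to Oakhollow Energy Co.

Yes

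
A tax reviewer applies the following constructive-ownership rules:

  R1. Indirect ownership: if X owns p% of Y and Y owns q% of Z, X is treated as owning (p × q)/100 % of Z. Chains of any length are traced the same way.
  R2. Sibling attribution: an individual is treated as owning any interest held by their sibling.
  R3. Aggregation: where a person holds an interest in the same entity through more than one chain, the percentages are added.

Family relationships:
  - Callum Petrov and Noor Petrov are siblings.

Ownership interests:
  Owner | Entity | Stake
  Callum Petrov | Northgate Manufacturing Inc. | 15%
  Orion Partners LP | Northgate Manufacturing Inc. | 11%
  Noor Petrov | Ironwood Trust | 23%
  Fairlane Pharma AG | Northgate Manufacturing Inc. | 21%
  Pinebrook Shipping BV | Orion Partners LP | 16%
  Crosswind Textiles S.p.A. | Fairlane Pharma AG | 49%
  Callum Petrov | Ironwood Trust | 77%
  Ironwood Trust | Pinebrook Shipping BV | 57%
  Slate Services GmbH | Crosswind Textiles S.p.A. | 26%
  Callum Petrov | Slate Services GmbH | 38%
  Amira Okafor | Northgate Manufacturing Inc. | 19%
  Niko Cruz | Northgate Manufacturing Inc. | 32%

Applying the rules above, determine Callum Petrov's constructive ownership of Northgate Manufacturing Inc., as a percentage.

By sibling attribution (R2), Callum Petrov is treated as also owning Noor Petrov's interest in Ironwood Trust, giving 77% + 23% = 100%.
Chain via Slate Services GmbH → Crosswind Textiles S.p.A. → Fairlane Pharma AG (R1): 38% × 26% × 49% × 21% = 1.016652% of Northgate Manufacturing Inc.
Chain via Ironwood Trust → Pinebrook Shipping BV → Orion Partners LP (R1): 100% × 57% × 16% × 11% = 1.0032% of Northgate Manufacturing Inc.
Direct interest in Northgate Manufacturing Inc: 15%.
Aggregating (R3): 1.016652% + 1.0032% + 15% = 17.019852%.

17.019852%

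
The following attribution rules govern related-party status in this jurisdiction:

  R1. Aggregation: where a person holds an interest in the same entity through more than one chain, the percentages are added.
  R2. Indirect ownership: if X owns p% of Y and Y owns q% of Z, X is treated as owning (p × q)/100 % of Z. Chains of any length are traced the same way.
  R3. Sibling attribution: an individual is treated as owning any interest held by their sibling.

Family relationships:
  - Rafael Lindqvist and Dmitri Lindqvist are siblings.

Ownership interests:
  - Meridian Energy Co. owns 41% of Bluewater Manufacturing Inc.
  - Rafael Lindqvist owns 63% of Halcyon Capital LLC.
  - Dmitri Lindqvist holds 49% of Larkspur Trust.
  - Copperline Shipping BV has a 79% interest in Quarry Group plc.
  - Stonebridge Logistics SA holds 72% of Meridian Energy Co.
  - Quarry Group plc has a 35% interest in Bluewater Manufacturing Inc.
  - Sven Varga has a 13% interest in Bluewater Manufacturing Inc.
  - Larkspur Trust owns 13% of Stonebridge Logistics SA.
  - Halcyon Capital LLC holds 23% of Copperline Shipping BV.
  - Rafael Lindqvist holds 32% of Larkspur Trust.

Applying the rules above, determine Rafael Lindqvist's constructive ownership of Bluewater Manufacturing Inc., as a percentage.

By sibling attribution (R3), Rafael Lindqvist is treated as also owning Dmitri Lindqvist's interest in Larkspur Trust, giving 32% + 49% = 81%.
Chain via Larkspur Trust → Stonebridge Logistics SA → Meridian Energy Co. (R2): 81% × 13% × 72% × 41% = 3.108456% of Bluewater Manufacturing Inc.
Chain via Halcyon Capital LLC → Copperline Shipping BV → Quarry Group plc (R2): 63% × 23% × 79% × 35% = 4.006485% of Bluewater Manufacturing Inc.
Aggregating (R1): 3.108456% + 4.006485% = 7.114941%.

7.114941%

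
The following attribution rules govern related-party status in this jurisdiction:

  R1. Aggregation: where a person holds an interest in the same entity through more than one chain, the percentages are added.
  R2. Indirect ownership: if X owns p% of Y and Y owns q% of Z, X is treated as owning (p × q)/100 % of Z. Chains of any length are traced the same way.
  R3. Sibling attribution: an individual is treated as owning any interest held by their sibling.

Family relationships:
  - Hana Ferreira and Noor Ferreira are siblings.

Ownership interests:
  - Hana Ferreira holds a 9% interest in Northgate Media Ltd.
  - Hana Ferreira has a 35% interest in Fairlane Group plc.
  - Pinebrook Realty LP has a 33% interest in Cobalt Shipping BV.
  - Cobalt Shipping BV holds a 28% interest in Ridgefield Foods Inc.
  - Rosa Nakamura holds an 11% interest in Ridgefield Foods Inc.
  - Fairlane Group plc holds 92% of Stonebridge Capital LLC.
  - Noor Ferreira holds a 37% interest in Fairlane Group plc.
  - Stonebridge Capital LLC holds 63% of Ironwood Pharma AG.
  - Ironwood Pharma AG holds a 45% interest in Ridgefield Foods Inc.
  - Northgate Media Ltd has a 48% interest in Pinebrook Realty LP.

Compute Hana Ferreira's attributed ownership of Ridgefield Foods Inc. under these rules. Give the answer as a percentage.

19.178208%

By sibling attribution (R3), Hana Ferreira is treated as also owning Noor Ferreira's interest in Fairlane Group plc, giving 35% + 37% = 72%.
Chain via Fairlane Group plc → Stonebridge Capital LLC → Ironwood Pharma AG (R2): 72% × 92% × 63% × 45% = 18.77904% of Ridgefield Foods Inc.
Chain via Northgate Media Ltd → Pinebrook Realty LP → Cobalt Shipping BV (R2): 9% × 48% × 33% × 28% = 0.399168% of Ridgefield Foods Inc.
Aggregating (R1): 18.77904% + 0.399168% = 19.178208%.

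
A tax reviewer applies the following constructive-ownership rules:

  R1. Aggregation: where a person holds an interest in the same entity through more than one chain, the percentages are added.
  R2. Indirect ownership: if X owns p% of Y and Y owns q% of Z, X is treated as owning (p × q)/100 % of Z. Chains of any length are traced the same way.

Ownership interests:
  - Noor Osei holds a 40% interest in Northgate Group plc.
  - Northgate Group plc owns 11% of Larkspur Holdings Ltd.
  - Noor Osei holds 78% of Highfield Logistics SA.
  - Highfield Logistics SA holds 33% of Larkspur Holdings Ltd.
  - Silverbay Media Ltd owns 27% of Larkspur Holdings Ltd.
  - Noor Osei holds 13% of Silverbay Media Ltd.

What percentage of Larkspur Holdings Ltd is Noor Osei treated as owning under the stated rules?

33.65%

Chain via Silverbay Media Ltd (R2): 13% × 27% = 3.51% of Larkspur Holdings Ltd.
Chain via Northgate Group plc (R2): 40% × 11% = 4.4% of Larkspur Holdings Ltd.
Chain via Highfield Logistics SA (R2): 78% × 33% = 25.74% of Larkspur Holdings Ltd.
Aggregating (R1): 3.51% + 4.4% + 25.74% = 33.65%.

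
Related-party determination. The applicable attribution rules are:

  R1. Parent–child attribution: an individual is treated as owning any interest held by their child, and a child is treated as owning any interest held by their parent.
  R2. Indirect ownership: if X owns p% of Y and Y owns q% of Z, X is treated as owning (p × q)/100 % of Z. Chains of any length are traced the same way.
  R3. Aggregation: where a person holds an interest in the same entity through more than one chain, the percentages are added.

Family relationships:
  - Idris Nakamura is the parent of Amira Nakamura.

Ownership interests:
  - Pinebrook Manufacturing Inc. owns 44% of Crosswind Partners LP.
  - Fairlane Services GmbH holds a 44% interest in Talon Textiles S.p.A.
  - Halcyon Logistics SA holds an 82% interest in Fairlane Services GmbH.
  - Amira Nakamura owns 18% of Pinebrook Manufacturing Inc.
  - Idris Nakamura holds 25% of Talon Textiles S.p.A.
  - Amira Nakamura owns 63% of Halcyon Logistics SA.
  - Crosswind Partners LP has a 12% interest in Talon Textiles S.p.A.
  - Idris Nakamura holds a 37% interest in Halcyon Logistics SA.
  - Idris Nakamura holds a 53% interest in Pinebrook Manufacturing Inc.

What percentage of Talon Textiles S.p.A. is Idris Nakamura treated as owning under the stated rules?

By parent–child attribution (R1), Idris Nakamura is treated as also owning Amira Nakamura's interest in Halcyon Logistics SA, giving 37% + 63% = 100%.
By parent–child attribution (R1), Idris Nakamura is treated as also owning Amira Nakamura's interest in Pinebrook Manufacturing Inc, giving 53% + 18% = 71%.
Chain via Halcyon Logistics SA → Fairlane Services GmbH (R2): 100% × 82% × 44% = 36.08% of Talon Textiles S.p.A.
Chain via Pinebrook Manufacturing Inc. → Crosswind Partners LP (R2): 71% × 44% × 12% = 3.7488% of Talon Textiles S.p.A.
Direct interest in Talon Textiles S.p.A: 25%.
Aggregating (R3): 36.08% + 3.7488% + 25% = 64.8288%.

64.8288%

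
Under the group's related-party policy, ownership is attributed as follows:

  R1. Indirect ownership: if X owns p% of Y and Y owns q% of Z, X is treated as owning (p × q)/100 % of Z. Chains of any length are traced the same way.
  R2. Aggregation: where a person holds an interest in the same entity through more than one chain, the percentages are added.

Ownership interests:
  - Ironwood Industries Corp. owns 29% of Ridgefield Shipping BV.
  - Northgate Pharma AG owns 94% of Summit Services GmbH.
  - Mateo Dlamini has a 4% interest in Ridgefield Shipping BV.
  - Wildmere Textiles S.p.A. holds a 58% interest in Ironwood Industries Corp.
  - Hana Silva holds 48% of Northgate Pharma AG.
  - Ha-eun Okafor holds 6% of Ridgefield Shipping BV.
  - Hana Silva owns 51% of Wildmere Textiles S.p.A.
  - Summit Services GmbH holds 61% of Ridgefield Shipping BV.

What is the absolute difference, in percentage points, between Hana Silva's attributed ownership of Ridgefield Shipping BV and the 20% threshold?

Chain via Wildmere Textiles S.p.A. → Ironwood Industries Corp. (R1): 51% × 58% × 29% = 8.5782% of Ridgefield Shipping BV.
Chain via Northgate Pharma AG → Summit Services GmbH (R1): 48% × 94% × 61% = 27.5232% of Ridgefield Shipping BV.
Aggregating (R2): 8.5782% + 27.5232% = 36.1014%.
36.1014% exceeds the 20% threshold by 16.1014 percentage points.

16.1014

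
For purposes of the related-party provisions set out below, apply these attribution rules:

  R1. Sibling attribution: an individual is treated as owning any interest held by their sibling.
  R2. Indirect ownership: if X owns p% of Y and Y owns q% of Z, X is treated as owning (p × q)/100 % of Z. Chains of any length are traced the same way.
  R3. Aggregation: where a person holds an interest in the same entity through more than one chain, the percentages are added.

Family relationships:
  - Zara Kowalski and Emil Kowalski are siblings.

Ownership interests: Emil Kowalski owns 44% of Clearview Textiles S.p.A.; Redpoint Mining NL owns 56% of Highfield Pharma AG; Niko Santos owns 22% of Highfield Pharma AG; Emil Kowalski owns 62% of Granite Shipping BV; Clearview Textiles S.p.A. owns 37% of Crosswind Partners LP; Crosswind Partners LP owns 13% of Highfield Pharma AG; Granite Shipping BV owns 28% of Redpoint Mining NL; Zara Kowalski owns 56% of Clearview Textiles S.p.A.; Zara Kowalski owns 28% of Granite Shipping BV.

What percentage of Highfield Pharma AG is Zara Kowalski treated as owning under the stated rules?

By sibling attribution (R1), Zara Kowalski is treated as also owning Emil Kowalski's interest in Granite Shipping BV, giving 28% + 62% = 90%.
By sibling attribution (R1), Zara Kowalski is treated as also owning Emil Kowalski's interest in Clearview Textiles S.p.A, giving 56% + 44% = 100%.
Chain via Granite Shipping BV → Redpoint Mining NL (R2): 90% × 28% × 56% = 14.112% of Highfield Pharma AG.
Chain via Clearview Textiles S.p.A. → Crosswind Partners LP (R2): 100% × 37% × 13% = 4.81% of Highfield Pharma AG.
Aggregating (R3): 14.112% + 4.81% = 18.922%.

18.922%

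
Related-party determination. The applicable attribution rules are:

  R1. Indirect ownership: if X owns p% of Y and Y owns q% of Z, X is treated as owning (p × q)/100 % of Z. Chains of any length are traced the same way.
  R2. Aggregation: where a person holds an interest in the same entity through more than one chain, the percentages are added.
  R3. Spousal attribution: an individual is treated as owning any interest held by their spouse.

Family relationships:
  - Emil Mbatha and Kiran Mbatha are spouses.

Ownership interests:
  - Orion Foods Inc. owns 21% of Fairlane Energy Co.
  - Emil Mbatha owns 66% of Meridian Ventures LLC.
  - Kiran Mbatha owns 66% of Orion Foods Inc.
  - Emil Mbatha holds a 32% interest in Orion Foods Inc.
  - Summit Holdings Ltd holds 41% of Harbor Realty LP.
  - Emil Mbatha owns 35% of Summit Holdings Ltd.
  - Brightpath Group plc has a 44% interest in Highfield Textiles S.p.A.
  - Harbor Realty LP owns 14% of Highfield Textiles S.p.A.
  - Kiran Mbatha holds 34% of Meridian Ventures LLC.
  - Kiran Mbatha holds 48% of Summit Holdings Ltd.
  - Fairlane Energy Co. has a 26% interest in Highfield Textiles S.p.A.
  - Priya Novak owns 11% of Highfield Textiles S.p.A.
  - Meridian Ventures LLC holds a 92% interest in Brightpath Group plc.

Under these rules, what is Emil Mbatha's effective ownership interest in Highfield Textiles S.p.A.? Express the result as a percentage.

By spousal attribution (R3), Emil Mbatha is treated as also owning Kiran Mbatha's interest in Summit Holdings Ltd, giving 35% + 48% = 83%.
By spousal attribution (R3), Emil Mbatha is treated as also owning Kiran Mbatha's interest in Meridian Ventures LLC, giving 66% + 34% = 100%.
By spousal attribution (R3), Emil Mbatha is treated as also owning Kiran Mbatha's interest in Orion Foods Inc, giving 32% + 66% = 98%.
Chain via Summit Holdings Ltd → Harbor Realty LP (R1): 83% × 41% × 14% = 4.7642% of Highfield Textiles S.p.A.
Chain via Meridian Ventures LLC → Brightpath Group plc (R1): 100% × 92% × 44% = 40.48% of Highfield Textiles S.p.A.
Chain via Orion Foods Inc. → Fairlane Energy Co. (R1): 98% × 21% × 26% = 5.3508% of Highfield Textiles S.p.A.
Aggregating (R2): 4.7642% + 40.48% + 5.3508% = 50.595%.

50.595%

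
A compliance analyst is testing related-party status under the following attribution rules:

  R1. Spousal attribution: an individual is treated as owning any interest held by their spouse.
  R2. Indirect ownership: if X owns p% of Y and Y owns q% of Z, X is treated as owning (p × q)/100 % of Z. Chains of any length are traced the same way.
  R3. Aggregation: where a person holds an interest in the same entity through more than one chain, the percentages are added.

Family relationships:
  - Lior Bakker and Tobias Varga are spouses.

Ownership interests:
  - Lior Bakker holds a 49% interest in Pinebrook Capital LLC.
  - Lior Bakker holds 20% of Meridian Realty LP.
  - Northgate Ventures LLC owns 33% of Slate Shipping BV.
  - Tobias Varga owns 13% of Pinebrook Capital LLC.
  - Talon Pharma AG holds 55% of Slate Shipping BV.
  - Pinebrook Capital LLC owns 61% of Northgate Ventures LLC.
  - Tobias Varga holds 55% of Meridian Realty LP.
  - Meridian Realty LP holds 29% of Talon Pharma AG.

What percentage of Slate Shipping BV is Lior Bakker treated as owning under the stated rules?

By spousal attribution (R1), Lior Bakker is treated as also owning Tobias Varga's interest in Meridian Realty LP, giving 20% + 55% = 75%.
By spousal attribution (R1), Lior Bakker is treated as also owning Tobias Varga's interest in Pinebrook Capital LLC, giving 49% + 13% = 62%.
Chain via Meridian Realty LP → Talon Pharma AG (R2): 75% × 29% × 55% = 11.9625% of Slate Shipping BV.
Chain via Pinebrook Capital LLC → Northgate Ventures LLC (R2): 62% × 61% × 33% = 12.4806% of Slate Shipping BV.
Aggregating (R3): 11.9625% + 12.4806% = 24.4431%.

24.4431%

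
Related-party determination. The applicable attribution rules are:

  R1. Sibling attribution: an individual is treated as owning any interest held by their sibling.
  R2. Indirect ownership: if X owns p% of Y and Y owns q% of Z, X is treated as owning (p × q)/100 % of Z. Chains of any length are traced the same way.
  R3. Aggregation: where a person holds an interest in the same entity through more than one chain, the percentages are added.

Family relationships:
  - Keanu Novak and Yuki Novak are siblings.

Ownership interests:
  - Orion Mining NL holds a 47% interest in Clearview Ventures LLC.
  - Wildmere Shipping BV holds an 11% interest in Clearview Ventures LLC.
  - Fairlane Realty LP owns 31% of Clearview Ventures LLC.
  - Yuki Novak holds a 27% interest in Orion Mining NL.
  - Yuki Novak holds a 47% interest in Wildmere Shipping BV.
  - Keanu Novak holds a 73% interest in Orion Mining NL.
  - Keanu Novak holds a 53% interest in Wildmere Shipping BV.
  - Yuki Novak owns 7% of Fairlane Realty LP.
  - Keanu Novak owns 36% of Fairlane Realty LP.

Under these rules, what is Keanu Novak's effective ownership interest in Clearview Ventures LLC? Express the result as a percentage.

71.33%

By sibling attribution (R1), Keanu Novak is treated as also owning Yuki Novak's interest in Orion Mining NL, giving 73% + 27% = 100%.
By sibling attribution (R1), Keanu Novak is treated as also owning Yuki Novak's interest in Wildmere Shipping BV, giving 53% + 47% = 100%.
By sibling attribution (R1), Keanu Novak is treated as also owning Yuki Novak's interest in Fairlane Realty LP, giving 36% + 7% = 43%.
Chain via Orion Mining NL (R2): 100% × 47% = 47% of Clearview Ventures LLC.
Chain via Wildmere Shipping BV (R2): 100% × 11% = 11% of Clearview Ventures LLC.
Chain via Fairlane Realty LP (R2): 43% × 31% = 13.33% of Clearview Ventures LLC.
Aggregating (R3): 47% + 11% + 13.33% = 71.33%.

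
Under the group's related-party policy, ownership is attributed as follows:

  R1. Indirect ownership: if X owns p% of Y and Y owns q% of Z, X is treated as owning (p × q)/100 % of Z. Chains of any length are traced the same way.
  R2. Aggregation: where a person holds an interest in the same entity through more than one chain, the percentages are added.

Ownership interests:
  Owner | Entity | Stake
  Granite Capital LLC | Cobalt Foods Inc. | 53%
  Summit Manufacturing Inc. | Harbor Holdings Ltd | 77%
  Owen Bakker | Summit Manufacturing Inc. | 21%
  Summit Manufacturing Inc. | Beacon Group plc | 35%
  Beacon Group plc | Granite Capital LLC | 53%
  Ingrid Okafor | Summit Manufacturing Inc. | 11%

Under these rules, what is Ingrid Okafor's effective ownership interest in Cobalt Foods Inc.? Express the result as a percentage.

Chain via Summit Manufacturing Inc. → Beacon Group plc → Granite Capital LLC (R1): 11% × 35% × 53% × 53% = 1.081465% of Cobalt Foods Inc.

1.081465%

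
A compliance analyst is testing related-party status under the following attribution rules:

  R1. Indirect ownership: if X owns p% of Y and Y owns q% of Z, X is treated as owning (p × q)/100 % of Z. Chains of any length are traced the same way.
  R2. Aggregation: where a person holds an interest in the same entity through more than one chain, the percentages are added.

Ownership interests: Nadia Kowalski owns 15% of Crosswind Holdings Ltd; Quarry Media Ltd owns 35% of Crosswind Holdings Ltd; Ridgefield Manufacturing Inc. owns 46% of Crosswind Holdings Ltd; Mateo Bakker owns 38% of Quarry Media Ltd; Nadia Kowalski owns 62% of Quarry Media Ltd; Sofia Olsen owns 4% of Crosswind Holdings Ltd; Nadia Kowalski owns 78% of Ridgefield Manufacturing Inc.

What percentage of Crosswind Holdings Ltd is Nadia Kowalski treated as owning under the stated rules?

72.58%

Chain via Ridgefield Manufacturing Inc. (R1): 78% × 46% = 35.88% of Crosswind Holdings Ltd.
Chain via Quarry Media Ltd (R1): 62% × 35% = 21.7% of Crosswind Holdings Ltd.
Direct interest in Crosswind Holdings Ltd: 15%.
Aggregating (R2): 35.88% + 21.7% + 15% = 72.58%.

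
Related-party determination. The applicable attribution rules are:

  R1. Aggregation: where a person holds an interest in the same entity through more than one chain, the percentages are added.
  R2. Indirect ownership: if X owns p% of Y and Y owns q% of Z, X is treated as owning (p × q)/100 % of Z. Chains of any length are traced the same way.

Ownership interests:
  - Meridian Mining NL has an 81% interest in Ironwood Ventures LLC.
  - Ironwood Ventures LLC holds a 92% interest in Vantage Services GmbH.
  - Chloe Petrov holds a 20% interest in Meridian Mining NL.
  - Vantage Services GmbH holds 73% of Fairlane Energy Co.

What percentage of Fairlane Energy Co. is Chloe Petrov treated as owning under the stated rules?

Chain via Meridian Mining NL → Ironwood Ventures LLC → Vantage Services GmbH (R2): 20% × 81% × 92% × 73% = 10.87992% of Fairlane Energy Co.

10.87992%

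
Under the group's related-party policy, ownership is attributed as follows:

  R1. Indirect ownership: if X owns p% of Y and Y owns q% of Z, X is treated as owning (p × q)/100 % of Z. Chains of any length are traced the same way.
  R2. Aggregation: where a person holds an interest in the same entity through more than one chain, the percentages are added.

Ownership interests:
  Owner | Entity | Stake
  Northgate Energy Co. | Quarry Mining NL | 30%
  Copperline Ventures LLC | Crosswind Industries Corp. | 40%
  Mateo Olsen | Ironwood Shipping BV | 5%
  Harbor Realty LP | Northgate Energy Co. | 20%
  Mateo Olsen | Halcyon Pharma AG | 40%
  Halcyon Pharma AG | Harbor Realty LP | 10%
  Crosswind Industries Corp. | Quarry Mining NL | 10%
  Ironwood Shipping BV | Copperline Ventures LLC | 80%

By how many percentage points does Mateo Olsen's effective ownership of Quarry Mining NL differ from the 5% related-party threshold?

Chain via Ironwood Shipping BV → Copperline Ventures LLC → Crosswind Industries Corp. (R1): 5% × 80% × 40% × 10% = 0.16% of Quarry Mining NL.
Chain via Halcyon Pharma AG → Harbor Realty LP → Northgate Energy Co. (R1): 40% × 10% × 20% × 30% = 0.24% of Quarry Mining NL.
Aggregating (R2): 0.16% + 0.24% = 0.4%.
0.4% falls short of the 5% threshold by 4.6 percentage points.

4.6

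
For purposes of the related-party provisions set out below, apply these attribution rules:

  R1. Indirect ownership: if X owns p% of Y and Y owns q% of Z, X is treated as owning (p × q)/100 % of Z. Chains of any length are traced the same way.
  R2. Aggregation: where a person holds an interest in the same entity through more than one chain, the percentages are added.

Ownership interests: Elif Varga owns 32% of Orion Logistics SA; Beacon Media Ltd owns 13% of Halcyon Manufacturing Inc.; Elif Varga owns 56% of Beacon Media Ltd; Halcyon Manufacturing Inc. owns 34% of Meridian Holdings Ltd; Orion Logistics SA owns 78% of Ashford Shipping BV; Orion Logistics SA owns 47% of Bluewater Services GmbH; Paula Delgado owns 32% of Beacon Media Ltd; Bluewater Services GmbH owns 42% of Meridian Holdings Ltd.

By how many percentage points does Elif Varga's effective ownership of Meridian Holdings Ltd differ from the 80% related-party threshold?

71.208

Chain via Beacon Media Ltd → Halcyon Manufacturing Inc. (R1): 56% × 13% × 34% = 2.4752% of Meridian Holdings Ltd.
Chain via Orion Logistics SA → Bluewater Services GmbH (R1): 32% × 47% × 42% = 6.3168% of Meridian Holdings Ltd.
Aggregating (R2): 2.4752% + 6.3168% = 8.792%.
8.792% falls short of the 80% threshold by 71.208 percentage points.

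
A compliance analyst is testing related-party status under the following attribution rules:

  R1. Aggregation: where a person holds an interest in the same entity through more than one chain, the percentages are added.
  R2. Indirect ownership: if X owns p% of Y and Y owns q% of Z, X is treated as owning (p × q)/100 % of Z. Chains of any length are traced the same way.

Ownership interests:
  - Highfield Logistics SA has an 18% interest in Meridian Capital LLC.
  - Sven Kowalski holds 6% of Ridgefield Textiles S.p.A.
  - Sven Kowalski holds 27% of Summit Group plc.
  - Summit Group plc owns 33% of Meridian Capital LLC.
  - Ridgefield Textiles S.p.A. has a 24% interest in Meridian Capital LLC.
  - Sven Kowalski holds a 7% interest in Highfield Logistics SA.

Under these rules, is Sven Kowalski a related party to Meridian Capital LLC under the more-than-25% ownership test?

Chain via Highfield Logistics SA (R2): 7% × 18% = 1.26% of Meridian Capital LLC.
Chain via Ridgefield Textiles S.p.A. (R2): 6% × 24% = 1.44% of Meridian Capital LLC.
Chain via Summit Group plc (R2): 27% × 33% = 8.91% of Meridian Capital LLC.
Aggregating (R1): 1.26% + 1.44% + 8.91% = 11.61%.
11.61% does not exceed the 25% threshold, so Sven is not a related party to Meridian Capital LLC.

No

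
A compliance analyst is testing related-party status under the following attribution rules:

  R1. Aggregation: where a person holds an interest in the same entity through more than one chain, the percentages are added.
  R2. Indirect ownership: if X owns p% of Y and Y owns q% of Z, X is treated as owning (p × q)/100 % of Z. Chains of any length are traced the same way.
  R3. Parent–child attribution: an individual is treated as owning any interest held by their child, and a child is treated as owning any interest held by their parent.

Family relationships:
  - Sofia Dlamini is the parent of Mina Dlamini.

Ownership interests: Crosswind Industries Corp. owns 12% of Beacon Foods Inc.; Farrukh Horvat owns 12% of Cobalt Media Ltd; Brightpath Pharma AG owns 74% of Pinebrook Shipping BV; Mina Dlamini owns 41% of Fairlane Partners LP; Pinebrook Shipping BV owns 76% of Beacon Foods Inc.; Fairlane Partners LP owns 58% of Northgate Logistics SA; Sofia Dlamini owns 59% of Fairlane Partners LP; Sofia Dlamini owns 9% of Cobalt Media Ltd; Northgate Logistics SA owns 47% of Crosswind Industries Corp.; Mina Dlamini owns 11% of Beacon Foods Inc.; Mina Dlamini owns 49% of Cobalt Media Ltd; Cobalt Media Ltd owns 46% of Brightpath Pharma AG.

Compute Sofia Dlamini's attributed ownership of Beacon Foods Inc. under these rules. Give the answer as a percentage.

By parent–child attribution (R3), Sofia Dlamini is treated as also owning Mina Dlamini's interest in Cobalt Media Ltd, giving 9% + 49% = 58%.
By parent–child attribution (R3), Sofia Dlamini is treated as also owning Mina Dlamini's interest in Fairlane Partners LP, giving 59% + 41% = 100%.
By parent–child attribution (R3), Sofia Dlamini is treated as owning Mina Dlamini's 11% interest in Beacon Foods Inc.
Chain via Cobalt Media Ltd → Brightpath Pharma AG → Pinebrook Shipping BV (R2): 58% × 46% × 74% × 76% = 15.004832% of Beacon Foods Inc.
Chain via Fairlane Partners LP → Northgate Logistics SA → Crosswind Industries Corp. (R2): 100% × 58% × 47% × 12% = 3.2712% of Beacon Foods Inc.
Direct interest in Beacon Foods Inc: 11%.
Aggregating (R1): 15.004832% + 3.2712% + 11% = 29.276032%.

29.276032%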